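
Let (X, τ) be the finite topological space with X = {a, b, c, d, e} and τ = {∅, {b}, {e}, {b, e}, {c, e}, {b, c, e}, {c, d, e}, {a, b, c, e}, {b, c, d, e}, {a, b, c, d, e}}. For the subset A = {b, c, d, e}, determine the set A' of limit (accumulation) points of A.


A' = {a, c, d}

For each x ∈ X, list the open sets U ∈ τ with x ∈ U, then check whether U ∩ (A ∖ {x}) ≠ ∅ for every such U.
  x = a: opens ∋ x are {a, b, c, e}, {a, b, c, d, e}; each meets A ∖ {a}, so x IS a limit point.
  x = b: open {b} ∋ x has {b} ∩ (A ∖ {b}) = ∅, so x is NOT a limit point.
  x = c: opens ∋ x are {c, e}, {b, c, e}, {c, d, e}, {a, b, c, e}, {b, c, d, e}, {a, b, c, d, e}; each meets A ∖ {c}, so x IS a limit point.
  x = d: opens ∋ x are {c, d, e}, {b, c, d, e}, {a, b, c, d, e}; each meets A ∖ {d}, so x IS a limit point.
  x = e: open {e} ∋ x has {e} ∩ (A ∖ {e}) = ∅, so x is NOT a limit point.
Collecting: A' = {a, c, d}.


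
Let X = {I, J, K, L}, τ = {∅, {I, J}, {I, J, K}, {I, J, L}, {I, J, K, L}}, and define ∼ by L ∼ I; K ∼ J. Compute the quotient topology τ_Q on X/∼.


X/∼ = {[I=L], [J=K]}; |τ_Q| = 2.

Equivalence classes: [I=L], [J=K].
Quotient map π: X → X/∼ sends I ↦ [I=L], J ↦ [J=K], K ↦ [J=K], L ↦ [I=L].
For each subset V ⊆ X/∼, compute π^{-1}(V) ⊆ X and check whether π^{-1}(V) ∈ τ. V is open in τ_Q iff π^{-1}(V) ∈ τ.
  V = {}: π^{-1}(V) = ∅ ∈ τ ✓.
  V = {[I=L]}: π^{-1}(V) = {I, L} ∉ τ ✗.
  V = {[J=K]}: π^{-1}(V) = {J, K} ∉ τ ✗.
  V = {[I=L], [J=K]}: π^{-1}(V) = {I, J, K, L} ∈ τ ✓.
Open sets in the quotient: τ_Q = {{}, {[I=L], [J=K]}} (2 elements).


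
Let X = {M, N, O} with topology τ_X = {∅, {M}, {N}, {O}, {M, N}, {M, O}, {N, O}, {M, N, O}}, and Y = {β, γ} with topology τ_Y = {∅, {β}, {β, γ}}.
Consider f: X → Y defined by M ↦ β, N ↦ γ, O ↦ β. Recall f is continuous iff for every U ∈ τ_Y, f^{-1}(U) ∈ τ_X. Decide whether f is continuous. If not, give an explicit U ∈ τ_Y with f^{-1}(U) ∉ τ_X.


f IS continuous.

Compute f^{-1}(U) for each U ∈ τ_Y:
  U = ∅: f^{-1}(U) = ∅ ∈ τ_X ✓.
  U = {β}: f^{-1}(U) = {M, O} ∈ τ_X ✓.
  U = {β, γ}: f^{-1}(U) = {M, N, O} ∈ τ_X ✓.
Every preimage lies in τ_X, so f IS continuous.


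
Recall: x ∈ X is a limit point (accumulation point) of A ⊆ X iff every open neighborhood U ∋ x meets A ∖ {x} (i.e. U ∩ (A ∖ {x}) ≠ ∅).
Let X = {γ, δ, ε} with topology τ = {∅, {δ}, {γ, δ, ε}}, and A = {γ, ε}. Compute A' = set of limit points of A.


A' = {γ, ε}

For each x ∈ X, list the open sets U ∈ τ with x ∈ U, then check whether U ∩ (A ∖ {x}) ≠ ∅ for every such U.
  x = γ: opens ∋ x are {γ, δ, ε}; each meets A ∖ {γ}, so x IS a limit point.
  x = δ: open {δ} ∋ x has {δ} ∩ (A ∖ {δ}) = ∅, so x is NOT a limit point.
  x = ε: opens ∋ x are {γ, δ, ε}; each meets A ∖ {ε}, so x IS a limit point.
Collecting: A' = {γ, ε}.


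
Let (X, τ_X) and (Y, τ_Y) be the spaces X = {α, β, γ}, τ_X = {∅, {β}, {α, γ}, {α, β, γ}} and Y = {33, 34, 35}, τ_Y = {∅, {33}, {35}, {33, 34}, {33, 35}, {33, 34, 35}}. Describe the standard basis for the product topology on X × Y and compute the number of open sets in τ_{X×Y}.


Basis B = {∅ × ∅, {β} × {33}, {β} × {35}, {α, γ} × {33}, {α, γ} × {35}, {β} × {33, 34}, {β} × {33, 35}, {α, β, γ} × {33}, {α, β, γ} × {35}, {β} × {33, 34, 35}, {α, γ} × {33, 34}, {α, γ} × {33, 35}, {α, γ} × {33, 34, 35}, {α, β, γ} × {33, 34}, {α, β, γ} × {33, 35}, {α, β, γ} × {33, 34, 35}}; |τ_{X×Y}| = 36.

Enumerate products U × V with U ∈ τ_X, V ∈ τ_Y (deduplicated):
  ∅ × ∅ = {} (∅)
  {β} × {33} = {(β,33)}
  {β} × {35} = {(β,35)}
  {α, γ} × {33} = {(α,33), (γ,33)}
  {α, γ} × {35} = {(α,35), (γ,35)}
  {β} × {33, 34} = {(β,33), (β,34)}
  {β} × {33, 35} = {(β,33), (β,35)}
  {α, β, γ} × {33} = {(α,33), (β,33), (γ,33)}
  {α, β, γ} × {35} = {(α,35), (β,35), (γ,35)}
  {β} × {33, 34, 35} = {(β,33), (β,34), (β,35)}
  {α, γ} × {33, 34} = {(α,33), (α,34), (γ,33), (γ,34)}
  {α, γ} × {33, 35} = {(α,33), (α,35), (γ,33), (γ,35)}
  {α, γ} × {33, 34, 35} = {(α,33), (α,34), (α,35), (γ,33), (γ,34), (γ,35)}
  {α, β, γ} × {33, 34} = {(α,33), (α,34), (β,33), (β,34), (γ,33), (γ,34)}
  {α, β, γ} × {33, 35} = {(α,33), (α,35), (β,33), (β,35), (γ,33), (γ,35)}
  {α, β, γ} × {33, 34, 35} = {(α,33), (α,34), (α,35), (β,33), (β,34), (β,35), (γ,33), (γ,34), (γ,35)}
These 16 distinct sets form the basis B.
Close under arbitrary unions to get τ_{X×Y}; counting gives |τ_{X×Y}| = 36.


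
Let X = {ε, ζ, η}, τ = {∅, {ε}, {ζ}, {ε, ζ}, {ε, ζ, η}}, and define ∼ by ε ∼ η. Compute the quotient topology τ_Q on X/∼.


X/∼ = {[ε=η], [ζ]}; |τ_Q| = 3.

Equivalence classes: [ε=η], [ζ].
Quotient map π: X → X/∼ sends ε ↦ [ε=η], ζ ↦ [ζ], η ↦ [ε=η].
For each subset V ⊆ X/∼, compute π^{-1}(V) ⊆ X and check whether π^{-1}(V) ∈ τ. V is open in τ_Q iff π^{-1}(V) ∈ τ.
  V = {}: π^{-1}(V) = ∅ ∈ τ ✓.
  V = {[ε=η]}: π^{-1}(V) = {ε, η} ∉ τ ✗.
  V = {[ζ]}: π^{-1}(V) = {ζ} ∈ τ ✓.
  V = {[ε=η], [ζ]}: π^{-1}(V) = {ε, ζ, η} ∈ τ ✓.
Open sets in the quotient: τ_Q = {{}, {[ζ]}, {[ε=η], [ζ]}} (3 elements).


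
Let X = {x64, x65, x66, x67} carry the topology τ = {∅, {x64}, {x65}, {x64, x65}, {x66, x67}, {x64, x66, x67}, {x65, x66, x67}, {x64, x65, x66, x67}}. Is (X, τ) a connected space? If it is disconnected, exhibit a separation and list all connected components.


(X, τ) is disconnected; components = [{x64}, {x65}, {x66, x67}].

Find clopen sets (U ∈ τ with X ∖ U ∈ τ):
  U = ∅, X ∖ U = {x64, x65, x66, x67} — both open, so U is clopen.
  U = {x64}, X ∖ U = {x65, x66, x67} — both open, so U is clopen.
  U = {x65}, X ∖ U = {x64, x66, x67} — both open, so U is clopen.
  U = {x64, x65}, X ∖ U = {x66, x67} — both open, so U is clopen.
  U = {x66, x67}, X ∖ U = {x64, x65} — both open, so U is clopen.
  U = {x64, x66, x67}, X ∖ U = {x65} — both open, so U is clopen.
  U = {x65, x66, x67}, X ∖ U = {x64} — both open, so U is clopen.
  U = {x64, x65, x66, x67}, X ∖ U = ∅ — both open, so U is clopen.
Nontrivial clopen(s) exist: e.g. {x66, x67}. So (X, τ) is disconnected.
Compute connected components by grouping points that agree on all clopens:
  component: {x64}
  component: {x65}
  component: {x66, x67}


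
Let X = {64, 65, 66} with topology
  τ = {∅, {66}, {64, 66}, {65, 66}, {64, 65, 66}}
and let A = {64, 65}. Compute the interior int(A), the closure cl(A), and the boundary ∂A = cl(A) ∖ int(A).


int(A) = ∅, cl(A) = {64, 65}, ∂A = {64, 65}.

Closed sets in (X, τ) are complements of opens:
  closed(X, τ) = {∅, {64}, {65}, {64, 65}, {64, 65, 66}}.
int(A) = ⋃ {U ∈ τ : U ⊆ A}. Opens contained in A: ∅.
Taking the union of these: int(A) = ∅.
cl(A) = ⋂ {C closed : A ⊆ C}. Closed sets containing A: {64, 65}, {64, 65, 66}.
Intersecting these: cl(A) = {64, 65}.
∂A = cl(A) ∖ int(A) = {64, 65} ∖ ∅ = {64, 65}.


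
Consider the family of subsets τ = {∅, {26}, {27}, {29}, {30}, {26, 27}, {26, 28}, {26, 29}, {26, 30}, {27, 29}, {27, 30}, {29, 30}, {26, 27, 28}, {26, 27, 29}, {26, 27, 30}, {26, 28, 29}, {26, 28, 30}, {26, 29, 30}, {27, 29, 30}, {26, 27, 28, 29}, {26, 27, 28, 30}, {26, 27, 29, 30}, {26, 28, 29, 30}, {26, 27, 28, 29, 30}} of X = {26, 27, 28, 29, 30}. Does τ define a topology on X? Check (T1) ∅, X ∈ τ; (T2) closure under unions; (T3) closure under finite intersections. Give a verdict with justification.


τ IS a topology on X.

Axiom (T1): ∅ ∈ τ? Yes; X ∈ τ? Yes.
Axiom (T2/T3): check pairwise unions and intersections of members of τ.
All pairwise intersections and unions checked — each lies in τ. Therefore τ satisfies (T1), (T2), (T3): it IS a topology on X.


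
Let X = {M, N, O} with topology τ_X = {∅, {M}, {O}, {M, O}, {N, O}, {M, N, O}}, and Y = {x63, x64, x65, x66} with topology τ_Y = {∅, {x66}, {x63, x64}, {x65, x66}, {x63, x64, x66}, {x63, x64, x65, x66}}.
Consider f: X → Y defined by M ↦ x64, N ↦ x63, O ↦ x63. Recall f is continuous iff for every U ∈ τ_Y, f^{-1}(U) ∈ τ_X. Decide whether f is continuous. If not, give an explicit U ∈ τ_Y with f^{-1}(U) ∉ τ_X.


f IS continuous.

Compute f^{-1}(U) for each U ∈ τ_Y:
  U = ∅: f^{-1}(U) = ∅ ∈ τ_X ✓.
  U = {x66}: f^{-1}(U) = ∅ ∈ τ_X ✓.
  U = {x63, x64}: f^{-1}(U) = {M, N, O} ∈ τ_X ✓.
  U = {x65, x66}: f^{-1}(U) = ∅ ∈ τ_X ✓.
  U = {x63, x64, x66}: f^{-1}(U) = {M, N, O} ∈ τ_X ✓.
  U = {x63, x64, x65, x66}: f^{-1}(U) = {M, N, O} ∈ τ_X ✓.
Every preimage lies in τ_X, so f IS continuous.


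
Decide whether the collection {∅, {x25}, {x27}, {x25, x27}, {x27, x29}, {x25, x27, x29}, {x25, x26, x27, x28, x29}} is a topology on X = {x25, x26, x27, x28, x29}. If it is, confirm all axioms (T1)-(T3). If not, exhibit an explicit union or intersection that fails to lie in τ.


τ IS a topology on X.

Axiom (T1): ∅ ∈ τ? Yes; X ∈ τ? Yes.
Axiom (T2/T3): check pairwise unions and intersections of members of τ.
All pairwise intersections and unions checked — each lies in τ. Therefore τ satisfies (T1), (T2), (T3): it IS a topology on X.


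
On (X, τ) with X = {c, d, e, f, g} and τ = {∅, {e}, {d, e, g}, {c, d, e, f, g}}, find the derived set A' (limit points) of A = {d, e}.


A' = {c, d, f, g}

For each x ∈ X, list the open sets U ∈ τ with x ∈ U, then check whether U ∩ (A ∖ {x}) ≠ ∅ for every such U.
  x = c: opens ∋ x are {c, d, e, f, g}; each meets A ∖ {c}, so x IS a limit point.
  x = d: opens ∋ x are {d, e, g}, {c, d, e, f, g}; each meets A ∖ {d}, so x IS a limit point.
  x = e: open {e} ∋ x has {e} ∩ (A ∖ {e}) = ∅, so x is NOT a limit point.
  x = f: opens ∋ x are {c, d, e, f, g}; each meets A ∖ {f}, so x IS a limit point.
  x = g: opens ∋ x are {d, e, g}, {c, d, e, f, g}; each meets A ∖ {g}, so x IS a limit point.
Collecting: A' = {c, d, f, g}.


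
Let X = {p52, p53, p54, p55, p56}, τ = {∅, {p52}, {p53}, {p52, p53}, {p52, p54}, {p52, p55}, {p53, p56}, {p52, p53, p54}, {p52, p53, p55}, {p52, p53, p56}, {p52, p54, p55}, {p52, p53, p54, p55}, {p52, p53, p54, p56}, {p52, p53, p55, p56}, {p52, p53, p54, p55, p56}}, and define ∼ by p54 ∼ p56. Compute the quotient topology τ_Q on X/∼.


X/∼ = {[p52], [p53], [p54=p56], [p55]}; |τ_Q| = 8.

Equivalence classes: [p52], [p53], [p54=p56], [p55].
Quotient map π: X → X/∼ sends p52 ↦ [p52], p53 ↦ [p53], p54 ↦ [p54=p56], p55 ↦ [p55], p56 ↦ [p54=p56].
For each subset V ⊆ X/∼, compute π^{-1}(V) ⊆ X and check whether π^{-1}(V) ∈ τ. V is open in τ_Q iff π^{-1}(V) ∈ τ.
  V = {}: π^{-1}(V) = ∅ ∈ τ ✓.
  V = {[p52]}: π^{-1}(V) = {p52} ∈ τ ✓.
  V = {[p53]}: π^{-1}(V) = {p53} ∈ τ ✓.
  V = {[p52], [p53]}: π^{-1}(V) = {p52, p53} ∈ τ ✓.
  V = {[p54=p56]}: π^{-1}(V) = {p54, p56} ∉ τ ✗.
  V = {[p52], [p54=p56]}: π^{-1}(V) = {p52, p54, p56} ∉ τ ✗.
  V = {[p53], [p54=p56]}: π^{-1}(V) = {p53, p54, p56} ∉ τ ✗.
  V = {[p52], [p53], [p54=p56]}: π^{-1}(V) = {p52, p53, p54, p56} ∈ τ ✓.
  V = {[p55]}: π^{-1}(V) = {p55} ∉ τ ✗.
  V = {[p52], [p55]}: π^{-1}(V) = {p52, p55} ∈ τ ✓.
  V = {[p53], [p55]}: π^{-1}(V) = {p53, p55} ∉ τ ✗.
  V = {[p52], [p53], [p55]}: π^{-1}(V) = {p52, p53, p55} ∈ τ ✓.
  V = {[p54=p56], [p55]}: π^{-1}(V) = {p54, p55, p56} ∉ τ ✗.
  V = {[p52], [p54=p56], [p55]}: π^{-1}(V) = {p52, p54, p55, p56} ∉ τ ✗.
  V = {[p53], [p54=p56], [p55]}: π^{-1}(V) = {p53, p54, p55, p56} ∉ τ ✗.
  V = {[p52], [p53], [p54=p56], [p55]}: π^{-1}(V) = {p52, p53, p54, p55, p56} ∈ τ ✓.
Open sets in the quotient: τ_Q = {{}, {[p52]}, {[p53]}, {[p52], [p53]}, {[p52], [p53], [p54=p56]}, {[p52], [p55]}, {[p52], [p53], [p55]}, {[p52], [p53], [p54=p56], [p55]}} (8 elements).


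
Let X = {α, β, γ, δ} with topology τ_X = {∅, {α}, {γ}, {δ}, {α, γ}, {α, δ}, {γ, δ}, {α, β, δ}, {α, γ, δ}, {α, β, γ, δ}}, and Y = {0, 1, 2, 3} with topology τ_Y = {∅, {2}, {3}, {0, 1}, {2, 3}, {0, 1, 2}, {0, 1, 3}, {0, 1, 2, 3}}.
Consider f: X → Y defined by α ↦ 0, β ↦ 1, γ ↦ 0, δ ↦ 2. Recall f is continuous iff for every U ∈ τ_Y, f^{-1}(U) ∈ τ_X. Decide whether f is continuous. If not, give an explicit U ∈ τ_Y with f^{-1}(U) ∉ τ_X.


f is NOT continuous.

Compute f^{-1}(U) for each U ∈ τ_Y:
  U = ∅: f^{-1}(U) = ∅ ∈ τ_X ✓.
  U = {2}: f^{-1}(U) = {δ} ∈ τ_X ✓.
  U = {3}: f^{-1}(U) = ∅ ∈ τ_X ✓.
  U = {0, 1}: f^{-1}(U) = {α, β, γ} ∉ τ_X ✗.
  U = {2, 3}: f^{-1}(U) = {δ} ∈ τ_X ✓.
  U = {0, 1, 2}: f^{-1}(U) = {α, β, γ, δ} ∈ τ_X ✓.
  U = {0, 1, 3}: f^{-1}(U) = {α, β, γ} ∉ τ_X ✗.
  U = {0, 1, 2, 3}: f^{-1}(U) = {α, β, γ, δ} ∈ τ_X ✓.
Found U = {0, 1} with f^{-1}(U) = {α, β, γ} not in τ_X. Therefore f is NOT continuous.


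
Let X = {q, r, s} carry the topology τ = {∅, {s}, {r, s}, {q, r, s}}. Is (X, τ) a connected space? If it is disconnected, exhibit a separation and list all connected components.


(X, τ) is connected.

Find clopen sets (U ∈ τ with X ∖ U ∈ τ):
  U = ∅, X ∖ U = {q, r, s} — both open, so U is clopen.
  U = {q, r, s}, X ∖ U = ∅ — both open, so U is clopen.
Only trivial clopens (∅ and X) exist, so (X, τ) is connected.
Compute connected components by grouping points that agree on all clopens:
  component: {q, r, s}


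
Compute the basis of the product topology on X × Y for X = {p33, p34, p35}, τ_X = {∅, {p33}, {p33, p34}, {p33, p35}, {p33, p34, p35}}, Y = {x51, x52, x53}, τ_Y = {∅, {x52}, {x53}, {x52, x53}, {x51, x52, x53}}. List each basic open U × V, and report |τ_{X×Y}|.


Basis B = {∅ × ∅, {p33} × {x52}, {p33} × {x53}, {p33} × {x52, x53}, {p33, p34} × {x52}, {p33, p35} × {x52}, {p33, p34} × {x53}, {p33, p35} × {x53}, {p33} × {x51, x52, x53}, {p33, p34, p35} × {x52}, {p33, p34, p35} × {x53}, {p33, p34} × {x52, x53}, {p33, p35} × {x52, x53}, {p33, p34} × {x51, x52, x53}, {p33, p35} × {x51, x52, x53}, {p33, p34, p35} × {x52, x53}, {p33, p34, p35} × {x51, x52, x53}}; |τ_{X×Y}| = 50.

Enumerate products U × V with U ∈ τ_X, V ∈ τ_Y (deduplicated):
  ∅ × ∅ = {} (∅)
  {p33} × {x52} = {(p33,x52)}
  {p33} × {x53} = {(p33,x53)}
  {p33} × {x52, x53} = {(p33,x52), (p33,x53)}
  {p33, p34} × {x52} = {(p33,x52), (p34,x52)}
  {p33, p35} × {x52} = {(p33,x52), (p35,x52)}
  {p33, p34} × {x53} = {(p33,x53), (p34,x53)}
  {p33, p35} × {x53} = {(p33,x53), (p35,x53)}
  {p33} × {x51, x52, x53} = {(p33,x51), (p33,x52), (p33,x53)}
  {p33, p34, p35} × {x52} = {(p33,x52), (p34,x52), (p35,x52)}
  {p33, p34, p35} × {x53} = {(p33,x53), (p34,x53), (p35,x53)}
  {p33, p34} × {x52, x53} = {(p33,x52), (p33,x53), (p34,x52), (p34,x53)}
  {p33, p35} × {x52, x53} = {(p33,x52), (p33,x53), (p35,x52), (p35,x53)}
  {p33, p34} × {x51, x52, x53} = {(p33,x51), (p33,x52), (p33,x53), (p34,x51), (p34,x52), (p34,x53)}
  {p33, p35} × {x51, x52, x53} = {(p33,x51), (p33,x52), (p33,x53), (p35,x51), (p35,x52), (p35,x53)}
  {p33, p34, p35} × {x52, x53} = {(p33,x52), (p33,x53), (p34,x52), (p34,x53), (p35,x52), (p35,x53)}
  {p33, p34, p35} × {x51, x52, x53} = {(p33,x51), (p33,x52), (p33,x53), (p34,x51), (p34,x52), (p34,x53), (p35,x51), (p35,x52), (p35,x53)}
These 17 distinct sets form the basis B.
Close under arbitrary unions to get τ_{X×Y}; counting gives |τ_{X×Y}| = 50.


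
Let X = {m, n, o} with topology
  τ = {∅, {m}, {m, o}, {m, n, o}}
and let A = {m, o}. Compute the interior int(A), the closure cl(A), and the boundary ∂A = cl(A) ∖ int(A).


int(A) = {m, o}, cl(A) = {m, n, o}, ∂A = {n}.

Closed sets in (X, τ) are complements of opens:
  closed(X, τ) = {∅, {n}, {n, o}, {m, n, o}}.
int(A) = ⋃ {U ∈ τ : U ⊆ A}. Opens contained in A: ∅, {m}, {m, o}.
Taking the union of these: int(A) = {m, o}.
cl(A) = ⋂ {C closed : A ⊆ C}. Closed sets containing A: {m, n, o}.
Intersecting these: cl(A) = {m, n, o}.
∂A = cl(A) ∖ int(A) = {m, n, o} ∖ {m, o} = {n}.


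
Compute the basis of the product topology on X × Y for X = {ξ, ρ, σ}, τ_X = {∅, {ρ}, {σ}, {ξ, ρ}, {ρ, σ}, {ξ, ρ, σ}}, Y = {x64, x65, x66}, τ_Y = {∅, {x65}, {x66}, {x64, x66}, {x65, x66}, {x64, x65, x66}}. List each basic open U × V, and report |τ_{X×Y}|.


Basis B = {∅ × ∅, {ρ} × {x65}, {ρ} × {x66}, {σ} × {x65}, {σ} × {x66}, {ξ, ρ} × {x65}, {ξ, ρ} × {x66}, {ρ} × {x64, x66}, {ρ} × {x65, x66}, {ρ, σ} × {x65}, {ρ, σ} × {x66}, {σ} × {x64, x66}, {σ} × {x65, x66}, {ξ, ρ, σ} × {x65}, {ξ, ρ, σ} × {x66}, {ρ} × {x64, x65, x66}, {σ} × {x64, x65, x66}, {ξ, ρ} × {x64, x66}, {ξ, ρ} × {x65, x66}, {ρ, σ} × {x64, x66}, {ρ, σ} × {x65, x66}, {ξ, ρ} × {x64, x65, x66}, {ξ, ρ, σ} × {x64, x66}, {ξ, ρ, σ} × {x65, x66}, {ρ, σ} × {x64, x65, x66}, {ξ, ρ, σ} × {x64, x65, x66}}; |τ_{X×Y}| = 108.

Enumerate products U × V with U ∈ τ_X, V ∈ τ_Y (deduplicated):
  ∅ × ∅ = {} (∅)
  {ρ} × {x65} = {(ρ,x65)}
  {ρ} × {x66} = {(ρ,x66)}
  {σ} × {x65} = {(σ,x65)}
  {σ} × {x66} = {(σ,x66)}
  {ξ, ρ} × {x65} = {(ξ,x65), (ρ,x65)}
  {ξ, ρ} × {x66} = {(ξ,x66), (ρ,x66)}
  {ρ} × {x64, x66} = {(ρ,x64), (ρ,x66)}
  {ρ} × {x65, x66} = {(ρ,x65), (ρ,x66)}
  {ρ, σ} × {x65} = {(ρ,x65), (σ,x65)}
  {ρ, σ} × {x66} = {(ρ,x66), (σ,x66)}
  {σ} × {x64, x66} = {(σ,x64), (σ,x66)}
  {σ} × {x65, x66} = {(σ,x65), (σ,x66)}
  {ξ, ρ, σ} × {x65} = {(ξ,x65), (ρ,x65), (σ,x65)}
  {ξ, ρ, σ} × {x66} = {(ξ,x66), (ρ,x66), (σ,x66)}
  {ρ} × {x64, x65, x66} = {(ρ,x64), (ρ,x65), (ρ,x66)}
  {σ} × {x64, x65, x66} = {(σ,x64), (σ,x65), (σ,x66)}
  {ξ, ρ} × {x64, x66} = {(ξ,x64), (ξ,x66), (ρ,x64), (ρ,x66)}
  {ξ, ρ} × {x65, x66} = {(ξ,x65), (ξ,x66), (ρ,x65), (ρ,x66)}
  {ρ, σ} × {x64, x66} = {(ρ,x64), (ρ,x66), (σ,x64), (σ,x66)}
  {ρ, σ} × {x65, x66} = {(ρ,x65), (ρ,x66), (σ,x65), (σ,x66)}
  {ξ, ρ} × {x64, x65, x66} = {(ξ,x64), (ξ,x65), (ξ,x66), (ρ,x64), (ρ,x65), (ρ,x66)}
  {ξ, ρ, σ} × {x64, x66} = {(ξ,x64), (ξ,x66), (ρ,x64), (ρ,x66), (σ,x64), (σ,x66)}
  {ξ, ρ, σ} × {x65, x66} = {(ξ,x65), (ξ,x66), (ρ,x65), (ρ,x66), (σ,x65), (σ,x66)}
  {ρ, σ} × {x64, x65, x66} = {(ρ,x64), (ρ,x65), (ρ,x66), (σ,x64), (σ,x65), (σ,x66)}
  {ξ, ρ, σ} × {x64, x65, x66} = {(ξ,x64), (ξ,x65), (ξ,x66), (ρ,x64), (ρ,x65), (ρ,x66), (σ,x64), (σ,x65), (σ,x66)}
These 26 distinct sets form the basis B.
Close under arbitrary unions to get τ_{X×Y}; counting gives |τ_{X×Y}| = 108.


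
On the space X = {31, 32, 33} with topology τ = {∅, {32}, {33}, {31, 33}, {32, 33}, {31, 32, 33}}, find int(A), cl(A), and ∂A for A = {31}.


int(A) = ∅, cl(A) = {31}, ∂A = {31}.

Closed sets in (X, τ) are complements of opens:
  closed(X, τ) = {∅, {31}, {32}, {31, 32}, {31, 33}, {31, 32, 33}}.
int(A) = ⋃ {U ∈ τ : U ⊆ A}. Opens contained in A: ∅.
Taking the union of these: int(A) = ∅.
cl(A) = ⋂ {C closed : A ⊆ C}. Closed sets containing A: {31}, {31, 32}, {31, 33}, {31, 32, 33}.
Intersecting these: cl(A) = {31}.
∂A = cl(A) ∖ int(A) = {31} ∖ ∅ = {31}.


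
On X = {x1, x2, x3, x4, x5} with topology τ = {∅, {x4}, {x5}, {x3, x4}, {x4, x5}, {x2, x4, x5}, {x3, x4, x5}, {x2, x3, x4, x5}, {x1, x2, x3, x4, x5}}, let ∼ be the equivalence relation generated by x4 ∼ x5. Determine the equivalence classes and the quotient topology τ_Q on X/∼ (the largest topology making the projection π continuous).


X/∼ = {[x1], [x2], [x3], [x4=x5]}; |τ_Q| = 6.

Equivalence classes: [x1], [x2], [x3], [x4=x5].
Quotient map π: X → X/∼ sends x1 ↦ [x1], x2 ↦ [x2], x3 ↦ [x3], x4 ↦ [x4=x5], x5 ↦ [x4=x5].
For each subset V ⊆ X/∼, compute π^{-1}(V) ⊆ X and check whether π^{-1}(V) ∈ τ. V is open in τ_Q iff π^{-1}(V) ∈ τ.
  V = {}: π^{-1}(V) = ∅ ∈ τ ✓.
  V = {[x1]}: π^{-1}(V) = {x1} ∉ τ ✗.
  V = {[x2]}: π^{-1}(V) = {x2} ∉ τ ✗.
  V = {[x1], [x2]}: π^{-1}(V) = {x1, x2} ∉ τ ✗.
  V = {[x3]}: π^{-1}(V) = {x3} ∉ τ ✗.
  V = {[x1], [x3]}: π^{-1}(V) = {x1, x3} ∉ τ ✗.
  V = {[x2], [x3]}: π^{-1}(V) = {x2, x3} ∉ τ ✗.
  V = {[x1], [x2], [x3]}: π^{-1}(V) = {x1, x2, x3} ∉ τ ✗.
  V = {[x4=x5]}: π^{-1}(V) = {x4, x5} ∈ τ ✓.
  V = {[x1], [x4=x5]}: π^{-1}(V) = {x1, x4, x5} ∉ τ ✗.
  V = {[x2], [x4=x5]}: π^{-1}(V) = {x2, x4, x5} ∈ τ ✓.
  V = {[x1], [x2], [x4=x5]}: π^{-1}(V) = {x1, x2, x4, x5} ∉ τ ✗.
  V = {[x3], [x4=x5]}: π^{-1}(V) = {x3, x4, x5} ∈ τ ✓.
  V = {[x1], [x3], [x4=x5]}: π^{-1}(V) = {x1, x3, x4, x5} ∉ τ ✗.
  V = {[x2], [x3], [x4=x5]}: π^{-1}(V) = {x2, x3, x4, x5} ∈ τ ✓.
  V = {[x1], [x2], [x3], [x4=x5]}: π^{-1}(V) = {x1, x2, x3, x4, x5} ∈ τ ✓.
Open sets in the quotient: τ_Q = {{}, {[x4=x5]}, {[x2], [x4=x5]}, {[x3], [x4=x5]}, {[x2], [x3], [x4=x5]}, {[x1], [x2], [x3], [x4=x5]}} (6 elements).


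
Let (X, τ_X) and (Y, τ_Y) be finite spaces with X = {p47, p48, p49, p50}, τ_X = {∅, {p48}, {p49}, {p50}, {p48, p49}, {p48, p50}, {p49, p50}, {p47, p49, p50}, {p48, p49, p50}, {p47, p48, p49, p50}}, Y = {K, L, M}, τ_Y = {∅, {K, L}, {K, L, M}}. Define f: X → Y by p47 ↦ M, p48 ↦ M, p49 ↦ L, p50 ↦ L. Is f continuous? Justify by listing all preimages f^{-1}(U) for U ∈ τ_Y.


f IS continuous.

Compute f^{-1}(U) for each U ∈ τ_Y:
  U = ∅: f^{-1}(U) = ∅ ∈ τ_X ✓.
  U = {K, L}: f^{-1}(U) = {p49, p50} ∈ τ_X ✓.
  U = {K, L, M}: f^{-1}(U) = {p47, p48, p49, p50} ∈ τ_X ✓.
Every preimage lies in τ_X, so f IS continuous.


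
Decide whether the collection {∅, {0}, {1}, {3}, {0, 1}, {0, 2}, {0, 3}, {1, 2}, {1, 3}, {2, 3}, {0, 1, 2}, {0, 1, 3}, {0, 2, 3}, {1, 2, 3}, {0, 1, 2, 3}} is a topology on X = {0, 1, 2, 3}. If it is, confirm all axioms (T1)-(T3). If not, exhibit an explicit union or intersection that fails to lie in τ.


τ is NOT a topology on X.

Axiom (T1): ∅ ∈ τ? Yes; X ∈ τ? Yes.
Axiom (T2/T3): check pairwise unions and intersections of members of τ.
Counterexample for (T3): {0, 2} ∩ {1, 2} = {2} ∉ τ. Therefore τ is NOT a topology.


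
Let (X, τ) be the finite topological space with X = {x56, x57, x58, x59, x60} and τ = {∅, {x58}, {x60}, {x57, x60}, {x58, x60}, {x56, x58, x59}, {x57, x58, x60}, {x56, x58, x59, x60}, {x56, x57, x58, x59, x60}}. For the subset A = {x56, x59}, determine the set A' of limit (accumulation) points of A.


A' = {x56, x59}

For each x ∈ X, list the open sets U ∈ τ with x ∈ U, then check whether U ∩ (A ∖ {x}) ≠ ∅ for every such U.
  x = x56: opens ∋ x are {x56, x58, x59}, {x56, x58, x59, x60}, {x56, x57, x58, x59, x60}; each meets A ∖ {x56}, so x IS a limit point.
  x = x57: open {x57, x60} ∋ x has {x57, x60} ∩ (A ∖ {x57}) = ∅, so x is NOT a limit point.
  x = x58: open {x58} ∋ x has {x58} ∩ (A ∖ {x58}) = ∅, so x is NOT a limit point.
  x = x59: opens ∋ x are {x56, x58, x59}, {x56, x58, x59, x60}, {x56, x57, x58, x59, x60}; each meets A ∖ {x59}, so x IS a limit point.
  x = x60: open {x60} ∋ x has {x60} ∩ (A ∖ {x60}) = ∅, so x is NOT a limit point.
Collecting: A' = {x56, x59}.


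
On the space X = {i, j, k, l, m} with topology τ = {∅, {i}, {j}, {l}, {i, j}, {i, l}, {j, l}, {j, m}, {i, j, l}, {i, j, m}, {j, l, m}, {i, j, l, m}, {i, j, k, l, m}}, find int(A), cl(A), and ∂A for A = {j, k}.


int(A) = {j}, cl(A) = {j, k, m}, ∂A = {k, m}.

Closed sets in (X, τ) are complements of opens:
  closed(X, τ) = {∅, {k}, {i, k}, {k, l}, {k, m}, {i, k, l}, {i, k, m}, {j, k, m}, {k, l, m}, {i, j, k, m}, {i, k, l, m}, {j, k, l, m}, {i, j, k, l, m}}.
int(A) = ⋃ {U ∈ τ : U ⊆ A}. Opens contained in A: ∅, {j}.
Taking the union of these: int(A) = {j}.
cl(A) = ⋂ {C closed : A ⊆ C}. Closed sets containing A: {j, k, m}, {i, j, k, m}, {j, k, l, m}, {i, j, k, l, m}.
Intersecting these: cl(A) = {j, k, m}.
∂A = cl(A) ∖ int(A) = {j, k, m} ∖ {j} = {k, m}.


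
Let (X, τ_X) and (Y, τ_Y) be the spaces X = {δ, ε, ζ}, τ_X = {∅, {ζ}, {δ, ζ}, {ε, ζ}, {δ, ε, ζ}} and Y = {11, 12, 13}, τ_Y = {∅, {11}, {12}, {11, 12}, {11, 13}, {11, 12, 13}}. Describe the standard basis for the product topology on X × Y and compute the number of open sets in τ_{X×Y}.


Basis B = {∅ × ∅, {ζ} × {11}, {ζ} × {12}, {δ, ζ} × {11}, {δ, ζ} × {12}, {ε, ζ} × {11}, {ε, ζ} × {12}, {ζ} × {11, 12}, {ζ} × {11, 13}, {δ, ε, ζ} × {11}, {δ, ε, ζ} × {12}, {ζ} × {11, 12, 13}, {δ, ζ} × {11, 12}, {δ, ζ} × {11, 13}, {ε, ζ} × {11, 12}, {ε, ζ} × {11, 13}, {δ, ζ} × {11, 12, 13}, {δ, ε, ζ} × {11, 12}, {δ, ε, ζ} × {11, 13}, {ε, ζ} × {11, 12, 13}, {δ, ε, ζ} × {11, 12, 13}}; |τ_{X×Y}| = 70.

Enumerate products U × V with U ∈ τ_X, V ∈ τ_Y (deduplicated):
  ∅ × ∅ = {} (∅)
  {ζ} × {11} = {(ζ,11)}
  {ζ} × {12} = {(ζ,12)}
  {δ, ζ} × {11} = {(δ,11), (ζ,11)}
  {δ, ζ} × {12} = {(δ,12), (ζ,12)}
  {ε, ζ} × {11} = {(ε,11), (ζ,11)}
  {ε, ζ} × {12} = {(ε,12), (ζ,12)}
  {ζ} × {11, 12} = {(ζ,11), (ζ,12)}
  {ζ} × {11, 13} = {(ζ,11), (ζ,13)}
  {δ, ε, ζ} × {11} = {(δ,11), (ε,11), (ζ,11)}
  {δ, ε, ζ} × {12} = {(δ,12), (ε,12), (ζ,12)}
  {ζ} × {11, 12, 13} = {(ζ,11), (ζ,12), (ζ,13)}
  {δ, ζ} × {11, 12} = {(δ,11), (δ,12), (ζ,11), (ζ,12)}
  {δ, ζ} × {11, 13} = {(δ,11), (δ,13), (ζ,11), (ζ,13)}
  {ε, ζ} × {11, 12} = {(ε,11), (ε,12), (ζ,11), (ζ,12)}
  {ε, ζ} × {11, 13} = {(ε,11), (ε,13), (ζ,11), (ζ,13)}
  {δ, ζ} × {11, 12, 13} = {(δ,11), (δ,12), (δ,13), (ζ,11), (ζ,12), (ζ,13)}
  {δ, ε, ζ} × {11, 12} = {(δ,11), (δ,12), (ε,11), (ε,12), (ζ,11), (ζ,12)}
  {δ, ε, ζ} × {11, 13} = {(δ,11), (δ,13), (ε,11), (ε,13), (ζ,11), (ζ,13)}
  {ε, ζ} × {11, 12, 13} = {(ε,11), (ε,12), (ε,13), (ζ,11), (ζ,12), (ζ,13)}
  {δ, ε, ζ} × {11, 12, 13} = {(δ,11), (δ,12), (δ,13), (ε,11), (ε,12), (ε,13), (ζ,11), (ζ,12), (ζ,13)}
These 21 distinct sets form the basis B.
Close under arbitrary unions to get τ_{X×Y}; counting gives |τ_{X×Y}| = 70.


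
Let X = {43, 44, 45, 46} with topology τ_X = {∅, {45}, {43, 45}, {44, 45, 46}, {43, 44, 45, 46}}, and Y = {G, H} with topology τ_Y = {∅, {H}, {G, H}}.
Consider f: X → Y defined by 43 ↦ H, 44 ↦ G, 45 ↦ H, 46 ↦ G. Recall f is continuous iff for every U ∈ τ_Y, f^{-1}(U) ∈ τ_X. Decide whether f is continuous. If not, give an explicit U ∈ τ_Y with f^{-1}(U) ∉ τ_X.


f IS continuous.

Compute f^{-1}(U) for each U ∈ τ_Y:
  U = ∅: f^{-1}(U) = ∅ ∈ τ_X ✓.
  U = {H}: f^{-1}(U) = {43, 45} ∈ τ_X ✓.
  U = {G, H}: f^{-1}(U) = {43, 44, 45, 46} ∈ τ_X ✓.
Every preimage lies in τ_X, so f IS continuous.


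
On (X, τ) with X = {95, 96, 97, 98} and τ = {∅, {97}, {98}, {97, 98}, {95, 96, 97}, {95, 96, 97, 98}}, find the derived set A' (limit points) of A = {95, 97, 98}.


A' = {95, 96}

For each x ∈ X, list the open sets U ∈ τ with x ∈ U, then check whether U ∩ (A ∖ {x}) ≠ ∅ for every such U.
  x = 95: opens ∋ x are {95, 96, 97}, {95, 96, 97, 98}; each meets A ∖ {95}, so x IS a limit point.
  x = 96: opens ∋ x are {95, 96, 97}, {95, 96, 97, 98}; each meets A ∖ {96}, so x IS a limit point.
  x = 97: open {97} ∋ x has {97} ∩ (A ∖ {97}) = ∅, so x is NOT a limit point.
  x = 98: open {98} ∋ x has {98} ∩ (A ∖ {98}) = ∅, so x is NOT a limit point.
Collecting: A' = {95, 96}.


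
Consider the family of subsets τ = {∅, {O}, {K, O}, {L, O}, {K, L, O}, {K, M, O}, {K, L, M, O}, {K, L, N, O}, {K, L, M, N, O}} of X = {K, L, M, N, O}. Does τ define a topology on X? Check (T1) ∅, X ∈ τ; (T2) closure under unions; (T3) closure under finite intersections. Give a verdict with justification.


τ IS a topology on X.

Axiom (T1): ∅ ∈ τ? Yes; X ∈ τ? Yes.
Axiom (T2/T3): check pairwise unions and intersections of members of τ.
All pairwise intersections and unions checked — each lies in τ. Therefore τ satisfies (T1), (T2), (T3): it IS a topology on X.


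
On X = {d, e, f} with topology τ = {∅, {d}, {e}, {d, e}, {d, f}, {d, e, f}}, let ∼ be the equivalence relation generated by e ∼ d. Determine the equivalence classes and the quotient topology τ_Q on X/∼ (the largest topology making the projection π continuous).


X/∼ = {[d=e], [f]}; |τ_Q| = 3.

Equivalence classes: [d=e], [f].
Quotient map π: X → X/∼ sends d ↦ [d=e], e ↦ [d=e], f ↦ [f].
For each subset V ⊆ X/∼, compute π^{-1}(V) ⊆ X and check whether π^{-1}(V) ∈ τ. V is open in τ_Q iff π^{-1}(V) ∈ τ.
  V = {}: π^{-1}(V) = ∅ ∈ τ ✓.
  V = {[d=e]}: π^{-1}(V) = {d, e} ∈ τ ✓.
  V = {[f]}: π^{-1}(V) = {f} ∉ τ ✗.
  V = {[d=e], [f]}: π^{-1}(V) = {d, e, f} ∈ τ ✓.
Open sets in the quotient: τ_Q = {{}, {[d=e]}, {[d=e], [f]}} (3 elements).


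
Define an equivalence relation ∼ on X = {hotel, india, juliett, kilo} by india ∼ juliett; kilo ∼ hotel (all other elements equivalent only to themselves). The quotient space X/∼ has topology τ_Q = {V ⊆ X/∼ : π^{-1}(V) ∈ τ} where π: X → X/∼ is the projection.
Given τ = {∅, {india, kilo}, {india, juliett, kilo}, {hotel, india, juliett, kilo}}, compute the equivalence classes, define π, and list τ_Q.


X/∼ = {[hotel=kilo], [india=juliett]}; |τ_Q| = 2.

Equivalence classes: [hotel=kilo], [india=juliett].
Quotient map π: X → X/∼ sends hotel ↦ [hotel=kilo], india ↦ [india=juliett], juliett ↦ [india=juliett], kilo ↦ [hotel=kilo].
For each subset V ⊆ X/∼, compute π^{-1}(V) ⊆ X and check whether π^{-1}(V) ∈ τ. V is open in τ_Q iff π^{-1}(V) ∈ τ.
  V = {}: π^{-1}(V) = ∅ ∈ τ ✓.
  V = {[hotel=kilo]}: π^{-1}(V) = {hotel, kilo} ∉ τ ✗.
  V = {[india=juliett]}: π^{-1}(V) = {india, juliett} ∉ τ ✗.
  V = {[hotel=kilo], [india=juliett]}: π^{-1}(V) = {hotel, india, juliett, kilo} ∈ τ ✓.
Open sets in the quotient: τ_Q = {{}, {[hotel=kilo], [india=juliett]}} (2 elements).


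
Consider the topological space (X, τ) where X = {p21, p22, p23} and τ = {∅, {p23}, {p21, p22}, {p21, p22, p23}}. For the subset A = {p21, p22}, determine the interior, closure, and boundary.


int(A) = {p21, p22}, cl(A) = {p21, p22}, ∂A = ∅.

Closed sets in (X, τ) are complements of opens:
  closed(X, τ) = {∅, {p23}, {p21, p22}, {p21, p22, p23}}.
int(A) = ⋃ {U ∈ τ : U ⊆ A}. Opens contained in A: ∅, {p21, p22}.
Taking the union of these: int(A) = {p21, p22}.
cl(A) = ⋂ {C closed : A ⊆ C}. Closed sets containing A: {p21, p22}, {p21, p22, p23}.
Intersecting these: cl(A) = {p21, p22}.
∂A = cl(A) ∖ int(A) = {p21, p22} ∖ {p21, p22} = ∅.


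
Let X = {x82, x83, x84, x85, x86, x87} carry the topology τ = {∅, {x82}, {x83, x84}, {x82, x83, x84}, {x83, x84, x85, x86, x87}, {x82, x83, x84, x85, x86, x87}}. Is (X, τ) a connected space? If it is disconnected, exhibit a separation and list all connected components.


(X, τ) is disconnected; components = [{x82}, {x83, x84, x85, x86, x87}].

Find clopen sets (U ∈ τ with X ∖ U ∈ τ):
  U = ∅, X ∖ U = {x82, x83, x84, x85, x86, x87} — both open, so U is clopen.
  U = {x82}, X ∖ U = {x83, x84, x85, x86, x87} — both open, so U is clopen.
  U = {x83, x84, x85, x86, x87}, X ∖ U = {x82} — both open, so U is clopen.
  U = {x82, x83, x84, x85, x86, x87}, X ∖ U = ∅ — both open, so U is clopen.
Nontrivial clopen(s) exist: e.g. {x82}. So (X, τ) is disconnected.
Compute connected components by grouping points that agree on all clopens:
  component: {x82}
  component: {x83, x84, x85, x86, x87}


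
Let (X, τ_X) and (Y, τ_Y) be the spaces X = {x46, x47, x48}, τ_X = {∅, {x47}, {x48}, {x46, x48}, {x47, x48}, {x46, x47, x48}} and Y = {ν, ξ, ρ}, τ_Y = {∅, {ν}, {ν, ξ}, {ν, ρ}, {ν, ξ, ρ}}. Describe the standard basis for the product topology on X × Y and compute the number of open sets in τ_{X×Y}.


Basis B = {∅ × ∅, {x47} × {ν}, {x48} × {ν}, {x46, x48} × {ν}, {x47} × {ν, ξ}, {x47} × {ν, ρ}, {x47, x48} × {ν}, {x48} × {ν, ξ}, {x48} × {ν, ρ}, {x46, x47, x48} × {ν}, {x47} × {ν, ξ, ρ}, {x48} × {ν, ξ, ρ}, {x46, x48} × {ν, ξ}, {x46, x48} × {ν, ρ}, {x47, x48} × {ν, ξ}, {x47, x48} × {ν, ρ}, {x46, x48} × {ν, ξ, ρ}, {x46, x47, x48} × {ν, ξ}, {x46, x47, x48} × {ν, ρ}, {x47, x48} × {ν, ξ, ρ}, {x46, x47, x48} × {ν, ξ, ρ}}; |τ_{X×Y}| = 70.

Enumerate products U × V with U ∈ τ_X, V ∈ τ_Y (deduplicated):
  ∅ × ∅ = {} (∅)
  {x47} × {ν} = {(x47,ν)}
  {x48} × {ν} = {(x48,ν)}
  {x46, x48} × {ν} = {(x46,ν), (x48,ν)}
  {x47} × {ν, ξ} = {(x47,ν), (x47,ξ)}
  {x47} × {ν, ρ} = {(x47,ν), (x47,ρ)}
  {x47, x48} × {ν} = {(x47,ν), (x48,ν)}
  {x48} × {ν, ξ} = {(x48,ν), (x48,ξ)}
  {x48} × {ν, ρ} = {(x48,ν), (x48,ρ)}
  {x46, x47, x48} × {ν} = {(x46,ν), (x47,ν), (x48,ν)}
  {x47} × {ν, ξ, ρ} = {(x47,ν), (x47,ξ), (x47,ρ)}
  {x48} × {ν, ξ, ρ} = {(x48,ν), (x48,ξ), (x48,ρ)}
  {x46, x48} × {ν, ξ} = {(x46,ν), (x46,ξ), (x48,ν), (x48,ξ)}
  {x46, x48} × {ν, ρ} = {(x46,ν), (x46,ρ), (x48,ν), (x48,ρ)}
  {x47, x48} × {ν, ξ} = {(x47,ν), (x47,ξ), (x48,ν), (x48,ξ)}
  {x47, x48} × {ν, ρ} = {(x47,ν), (x47,ρ), (x48,ν), (x48,ρ)}
  {x46, x48} × {ν, ξ, ρ} = {(x46,ν), (x46,ξ), (x46,ρ), (x48,ν), (x48,ξ), (x48,ρ)}
  {x46, x47, x48} × {ν, ξ} = {(x46,ν), (x46,ξ), (x47,ν), (x47,ξ), (x48,ν), (x48,ξ)}
  {x46, x47, x48} × {ν, ρ} = {(x46,ν), (x46,ρ), (x47,ν), (x47,ρ), (x48,ν), (x48,ρ)}
  {x47, x48} × {ν, ξ, ρ} = {(x47,ν), (x47,ξ), (x47,ρ), (x48,ν), (x48,ξ), (x48,ρ)}
  {x46, x47, x48} × {ν, ξ, ρ} = {(x46,ν), (x46,ξ), (x46,ρ), (x47,ν), (x47,ξ), (x47,ρ), (x48,ν), (x48,ξ), (x48,ρ)}
These 21 distinct sets form the basis B.
Close under arbitrary unions to get τ_{X×Y}; counting gives |τ_{X×Y}| = 70.


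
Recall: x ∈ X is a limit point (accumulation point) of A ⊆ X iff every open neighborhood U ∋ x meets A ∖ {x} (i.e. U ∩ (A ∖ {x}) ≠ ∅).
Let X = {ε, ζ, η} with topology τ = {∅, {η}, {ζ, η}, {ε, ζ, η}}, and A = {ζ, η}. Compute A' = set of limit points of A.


A' = {ε, ζ}

For each x ∈ X, list the open sets U ∈ τ with x ∈ U, then check whether U ∩ (A ∖ {x}) ≠ ∅ for every such U.
  x = ε: opens ∋ x are {ε, ζ, η}; each meets A ∖ {ε}, so x IS a limit point.
  x = ζ: opens ∋ x are {ζ, η}, {ε, ζ, η}; each meets A ∖ {ζ}, so x IS a limit point.
  x = η: open {η} ∋ x has {η} ∩ (A ∖ {η}) = ∅, so x is NOT a limit point.
Collecting: A' = {ε, ζ}.


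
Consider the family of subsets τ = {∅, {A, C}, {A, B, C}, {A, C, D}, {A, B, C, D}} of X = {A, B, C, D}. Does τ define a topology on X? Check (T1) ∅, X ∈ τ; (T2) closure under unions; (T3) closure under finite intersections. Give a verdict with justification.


τ IS a topology on X.

Axiom (T1): ∅ ∈ τ? Yes; X ∈ τ? Yes.
Axiom (T2/T3): check pairwise unions and intersections of members of τ.
All pairwise intersections and unions checked — each lies in τ. Therefore τ satisfies (T1), (T2), (T3): it IS a topology on X.


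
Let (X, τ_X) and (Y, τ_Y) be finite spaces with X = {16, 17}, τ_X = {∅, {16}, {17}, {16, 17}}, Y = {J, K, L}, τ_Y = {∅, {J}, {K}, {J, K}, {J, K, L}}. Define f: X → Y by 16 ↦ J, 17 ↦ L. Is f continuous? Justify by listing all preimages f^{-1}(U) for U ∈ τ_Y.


f IS continuous.

Compute f^{-1}(U) for each U ∈ τ_Y:
  U = ∅: f^{-1}(U) = ∅ ∈ τ_X ✓.
  U = {J}: f^{-1}(U) = {16} ∈ τ_X ✓.
  U = {K}: f^{-1}(U) = ∅ ∈ τ_X ✓.
  U = {J, K}: f^{-1}(U) = {16} ∈ τ_X ✓.
  U = {J, K, L}: f^{-1}(U) = {16, 17} ∈ τ_X ✓.
Every preimage lies in τ_X, so f IS continuous.


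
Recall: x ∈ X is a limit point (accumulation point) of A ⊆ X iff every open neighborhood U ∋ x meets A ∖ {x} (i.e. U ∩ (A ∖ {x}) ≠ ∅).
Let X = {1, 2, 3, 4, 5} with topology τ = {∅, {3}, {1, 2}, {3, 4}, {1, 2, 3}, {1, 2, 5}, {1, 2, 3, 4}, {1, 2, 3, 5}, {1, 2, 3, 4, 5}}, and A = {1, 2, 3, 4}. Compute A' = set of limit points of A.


A' = {1, 2, 4, 5}

For each x ∈ X, list the open sets U ∈ τ with x ∈ U, then check whether U ∩ (A ∖ {x}) ≠ ∅ for every such U.
  x = 1: opens ∋ x are {1, 2}, {1, 2, 3}, {1, 2, 5}, {1, 2, 3, 4}, {1, 2, 3, 5}, {1, 2, 3, 4, 5}; each meets A ∖ {1}, so x IS a limit point.
  x = 2: opens ∋ x are {1, 2}, {1, 2, 3}, {1, 2, 5}, {1, 2, 3, 4}, {1, 2, 3, 5}, {1, 2, 3, 4, 5}; each meets A ∖ {2}, so x IS a limit point.
  x = 3: open {3} ∋ x has {3} ∩ (A ∖ {3}) = ∅, so x is NOT a limit point.
  x = 4: opens ∋ x are {3, 4}, {1, 2, 3, 4}, {1, 2, 3, 4, 5}; each meets A ∖ {4}, so x IS a limit point.
  x = 5: opens ∋ x are {1, 2, 5}, {1, 2, 3, 5}, {1, 2, 3, 4, 5}; each meets A ∖ {5}, so x IS a limit point.
Collecting: A' = {1, 2, 4, 5}.


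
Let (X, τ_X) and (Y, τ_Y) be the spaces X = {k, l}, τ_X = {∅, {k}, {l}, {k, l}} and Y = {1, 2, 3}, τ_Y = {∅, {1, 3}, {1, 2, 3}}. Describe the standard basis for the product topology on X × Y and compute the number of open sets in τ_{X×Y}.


Basis B = {∅ × ∅, {k} × {1, 3}, {l} × {1, 3}, {k} × {1, 2, 3}, {l} × {1, 2, 3}, {k, l} × {1, 3}, {k, l} × {1, 2, 3}}; |τ_{X×Y}| = 9.

Enumerate products U × V with U ∈ τ_X, V ∈ τ_Y (deduplicated):
  ∅ × ∅ = {} (∅)
  {k} × {1, 3} = {(k,1), (k,3)}
  {l} × {1, 3} = {(l,1), (l,3)}
  {k} × {1, 2, 3} = {(k,1), (k,2), (k,3)}
  {l} × {1, 2, 3} = {(l,1), (l,2), (l,3)}
  {k, l} × {1, 3} = {(k,1), (k,3), (l,1), (l,3)}
  {k, l} × {1, 2, 3} = {(k,1), (k,2), (k,3), (l,1), (l,2), (l,3)}
These 7 distinct sets form the basis B.
Close under arbitrary unions to get τ_{X×Y}; counting gives |τ_{X×Y}| = 9.


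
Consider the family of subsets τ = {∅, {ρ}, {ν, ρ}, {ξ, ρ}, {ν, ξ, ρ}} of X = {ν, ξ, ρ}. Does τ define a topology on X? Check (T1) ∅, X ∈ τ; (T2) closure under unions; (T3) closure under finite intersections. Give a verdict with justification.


τ IS a topology on X.

Axiom (T1): ∅ ∈ τ? Yes; X ∈ τ? Yes.
Axiom (T2/T3): check pairwise unions and intersections of members of τ.
All pairwise intersections and unions checked — each lies in τ. Therefore τ satisfies (T1), (T2), (T3): it IS a topology on X.


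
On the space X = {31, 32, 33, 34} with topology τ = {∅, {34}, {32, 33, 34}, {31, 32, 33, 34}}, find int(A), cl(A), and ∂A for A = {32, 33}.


int(A) = ∅, cl(A) = {31, 32, 33}, ∂A = {31, 32, 33}.

Closed sets in (X, τ) are complements of opens:
  closed(X, τ) = {∅, {31}, {31, 32, 33}, {31, 32, 33, 34}}.
int(A) = ⋃ {U ∈ τ : U ⊆ A}. Opens contained in A: ∅.
Taking the union of these: int(A) = ∅.
cl(A) = ⋂ {C closed : A ⊆ C}. Closed sets containing A: {31, 32, 33}, {31, 32, 33, 34}.
Intersecting these: cl(A) = {31, 32, 33}.
∂A = cl(A) ∖ int(A) = {31, 32, 33} ∖ ∅ = {31, 32, 33}.


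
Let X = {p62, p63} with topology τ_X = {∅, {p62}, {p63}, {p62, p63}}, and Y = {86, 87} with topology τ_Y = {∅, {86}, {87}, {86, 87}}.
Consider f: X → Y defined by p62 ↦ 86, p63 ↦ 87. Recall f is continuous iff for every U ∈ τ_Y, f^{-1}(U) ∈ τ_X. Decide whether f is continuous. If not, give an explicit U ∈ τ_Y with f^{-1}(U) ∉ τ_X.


f IS continuous.

Compute f^{-1}(U) for each U ∈ τ_Y:
  U = ∅: f^{-1}(U) = ∅ ∈ τ_X ✓.
  U = {86}: f^{-1}(U) = {p62} ∈ τ_X ✓.
  U = {87}: f^{-1}(U) = {p63} ∈ τ_X ✓.
  U = {86, 87}: f^{-1}(U) = {p62, p63} ∈ τ_X ✓.
Every preimage lies in τ_X, so f IS continuous.


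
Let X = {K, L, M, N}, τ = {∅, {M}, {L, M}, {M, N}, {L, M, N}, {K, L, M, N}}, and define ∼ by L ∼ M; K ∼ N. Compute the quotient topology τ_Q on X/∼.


X/∼ = {[K=N], [L=M]}; |τ_Q| = 3.

Equivalence classes: [K=N], [L=M].
Quotient map π: X → X/∼ sends K ↦ [K=N], L ↦ [L=M], M ↦ [L=M], N ↦ [K=N].
For each subset V ⊆ X/∼, compute π^{-1}(V) ⊆ X and check whether π^{-1}(V) ∈ τ. V is open in τ_Q iff π^{-1}(V) ∈ τ.
  V = {}: π^{-1}(V) = ∅ ∈ τ ✓.
  V = {[K=N]}: π^{-1}(V) = {K, N} ∉ τ ✗.
  V = {[L=M]}: π^{-1}(V) = {L, M} ∈ τ ✓.
  V = {[K=N], [L=M]}: π^{-1}(V) = {K, L, M, N} ∈ τ ✓.
Open sets in the quotient: τ_Q = {{}, {[L=M]}, {[K=N], [L=M]}} (3 elements).
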